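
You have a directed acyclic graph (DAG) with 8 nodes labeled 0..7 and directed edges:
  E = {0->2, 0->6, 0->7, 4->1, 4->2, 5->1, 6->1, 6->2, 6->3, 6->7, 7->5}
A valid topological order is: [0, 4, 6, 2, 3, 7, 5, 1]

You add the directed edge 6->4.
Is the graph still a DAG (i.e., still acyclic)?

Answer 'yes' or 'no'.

Answer: yes

Derivation:
Given toposort: [0, 4, 6, 2, 3, 7, 5, 1]
Position of 6: index 2; position of 4: index 1
New edge 6->4: backward (u after v in old order)
Backward edge: old toposort is now invalid. Check if this creates a cycle.
Does 4 already reach 6? Reachable from 4: [1, 2, 4]. NO -> still a DAG (reorder needed).
Still a DAG? yes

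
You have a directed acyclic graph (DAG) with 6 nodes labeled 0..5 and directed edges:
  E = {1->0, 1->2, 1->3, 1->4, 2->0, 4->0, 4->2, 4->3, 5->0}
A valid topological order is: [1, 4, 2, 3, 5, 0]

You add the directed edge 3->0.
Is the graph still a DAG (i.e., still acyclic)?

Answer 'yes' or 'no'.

Answer: yes

Derivation:
Given toposort: [1, 4, 2, 3, 5, 0]
Position of 3: index 3; position of 0: index 5
New edge 3->0: forward
Forward edge: respects the existing order. Still a DAG, same toposort still valid.
Still a DAG? yes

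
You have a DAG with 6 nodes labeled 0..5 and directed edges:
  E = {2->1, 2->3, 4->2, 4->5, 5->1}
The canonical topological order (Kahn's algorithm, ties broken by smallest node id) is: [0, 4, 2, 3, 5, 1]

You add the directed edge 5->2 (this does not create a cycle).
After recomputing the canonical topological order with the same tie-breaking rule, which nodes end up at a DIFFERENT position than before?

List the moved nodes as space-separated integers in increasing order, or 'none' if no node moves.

Answer: 1 2 3 5

Derivation:
Old toposort: [0, 4, 2, 3, 5, 1]
Added edge 5->2
Recompute Kahn (smallest-id tiebreak):
  initial in-degrees: [0, 2, 2, 1, 0, 1]
  ready (indeg=0): [0, 4]
  pop 0: no out-edges | ready=[4] | order so far=[0]
  pop 4: indeg[2]->1; indeg[5]->0 | ready=[5] | order so far=[0, 4]
  pop 5: indeg[1]->1; indeg[2]->0 | ready=[2] | order so far=[0, 4, 5]
  pop 2: indeg[1]->0; indeg[3]->0 | ready=[1, 3] | order so far=[0, 4, 5, 2]
  pop 1: no out-edges | ready=[3] | order so far=[0, 4, 5, 2, 1]
  pop 3: no out-edges | ready=[] | order so far=[0, 4, 5, 2, 1, 3]
New canonical toposort: [0, 4, 5, 2, 1, 3]
Compare positions:
  Node 0: index 0 -> 0 (same)
  Node 1: index 5 -> 4 (moved)
  Node 2: index 2 -> 3 (moved)
  Node 3: index 3 -> 5 (moved)
  Node 4: index 1 -> 1 (same)
  Node 5: index 4 -> 2 (moved)
Nodes that changed position: 1 2 3 5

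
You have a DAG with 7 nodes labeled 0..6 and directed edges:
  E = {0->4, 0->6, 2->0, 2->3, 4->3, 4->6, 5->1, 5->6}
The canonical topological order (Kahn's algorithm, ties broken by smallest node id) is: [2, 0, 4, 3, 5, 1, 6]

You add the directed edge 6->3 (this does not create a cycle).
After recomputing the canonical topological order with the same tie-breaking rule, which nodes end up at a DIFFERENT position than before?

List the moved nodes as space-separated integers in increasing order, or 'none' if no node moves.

Old toposort: [2, 0, 4, 3, 5, 1, 6]
Added edge 6->3
Recompute Kahn (smallest-id tiebreak):
  initial in-degrees: [1, 1, 0, 3, 1, 0, 3]
  ready (indeg=0): [2, 5]
  pop 2: indeg[0]->0; indeg[3]->2 | ready=[0, 5] | order so far=[2]
  pop 0: indeg[4]->0; indeg[6]->2 | ready=[4, 5] | order so far=[2, 0]
  pop 4: indeg[3]->1; indeg[6]->1 | ready=[5] | order so far=[2, 0, 4]
  pop 5: indeg[1]->0; indeg[6]->0 | ready=[1, 6] | order so far=[2, 0, 4, 5]
  pop 1: no out-edges | ready=[6] | order so far=[2, 0, 4, 5, 1]
  pop 6: indeg[3]->0 | ready=[3] | order so far=[2, 0, 4, 5, 1, 6]
  pop 3: no out-edges | ready=[] | order so far=[2, 0, 4, 5, 1, 6, 3]
New canonical toposort: [2, 0, 4, 5, 1, 6, 3]
Compare positions:
  Node 0: index 1 -> 1 (same)
  Node 1: index 5 -> 4 (moved)
  Node 2: index 0 -> 0 (same)
  Node 3: index 3 -> 6 (moved)
  Node 4: index 2 -> 2 (same)
  Node 5: index 4 -> 3 (moved)
  Node 6: index 6 -> 5 (moved)
Nodes that changed position: 1 3 5 6

Answer: 1 3 5 6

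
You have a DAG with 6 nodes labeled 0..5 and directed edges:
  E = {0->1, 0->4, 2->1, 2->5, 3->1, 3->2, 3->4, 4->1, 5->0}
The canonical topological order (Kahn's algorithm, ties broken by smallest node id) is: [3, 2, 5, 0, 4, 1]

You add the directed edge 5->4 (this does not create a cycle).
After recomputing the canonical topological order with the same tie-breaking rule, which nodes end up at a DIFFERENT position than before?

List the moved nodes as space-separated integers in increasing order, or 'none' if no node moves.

Old toposort: [3, 2, 5, 0, 4, 1]
Added edge 5->4
Recompute Kahn (smallest-id tiebreak):
  initial in-degrees: [1, 4, 1, 0, 3, 1]
  ready (indeg=0): [3]
  pop 3: indeg[1]->3; indeg[2]->0; indeg[4]->2 | ready=[2] | order so far=[3]
  pop 2: indeg[1]->2; indeg[5]->0 | ready=[5] | order so far=[3, 2]
  pop 5: indeg[0]->0; indeg[4]->1 | ready=[0] | order so far=[3, 2, 5]
  pop 0: indeg[1]->1; indeg[4]->0 | ready=[4] | order so far=[3, 2, 5, 0]
  pop 4: indeg[1]->0 | ready=[1] | order so far=[3, 2, 5, 0, 4]
  pop 1: no out-edges | ready=[] | order so far=[3, 2, 5, 0, 4, 1]
New canonical toposort: [3, 2, 5, 0, 4, 1]
Compare positions:
  Node 0: index 3 -> 3 (same)
  Node 1: index 5 -> 5 (same)
  Node 2: index 1 -> 1 (same)
  Node 3: index 0 -> 0 (same)
  Node 4: index 4 -> 4 (same)
  Node 5: index 2 -> 2 (same)
Nodes that changed position: none

Answer: none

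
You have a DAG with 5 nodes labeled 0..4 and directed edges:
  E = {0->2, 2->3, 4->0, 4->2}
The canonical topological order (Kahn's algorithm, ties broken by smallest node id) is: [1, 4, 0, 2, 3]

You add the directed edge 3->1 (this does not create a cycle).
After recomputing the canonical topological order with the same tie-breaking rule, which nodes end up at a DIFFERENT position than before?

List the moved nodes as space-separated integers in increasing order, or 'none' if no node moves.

Answer: 0 1 2 3 4

Derivation:
Old toposort: [1, 4, 0, 2, 3]
Added edge 3->1
Recompute Kahn (smallest-id tiebreak):
  initial in-degrees: [1, 1, 2, 1, 0]
  ready (indeg=0): [4]
  pop 4: indeg[0]->0; indeg[2]->1 | ready=[0] | order so far=[4]
  pop 0: indeg[2]->0 | ready=[2] | order so far=[4, 0]
  pop 2: indeg[3]->0 | ready=[3] | order so far=[4, 0, 2]
  pop 3: indeg[1]->0 | ready=[1] | order so far=[4, 0, 2, 3]
  pop 1: no out-edges | ready=[] | order so far=[4, 0, 2, 3, 1]
New canonical toposort: [4, 0, 2, 3, 1]
Compare positions:
  Node 0: index 2 -> 1 (moved)
  Node 1: index 0 -> 4 (moved)
  Node 2: index 3 -> 2 (moved)
  Node 3: index 4 -> 3 (moved)
  Node 4: index 1 -> 0 (moved)
Nodes that changed position: 0 1 2 3 4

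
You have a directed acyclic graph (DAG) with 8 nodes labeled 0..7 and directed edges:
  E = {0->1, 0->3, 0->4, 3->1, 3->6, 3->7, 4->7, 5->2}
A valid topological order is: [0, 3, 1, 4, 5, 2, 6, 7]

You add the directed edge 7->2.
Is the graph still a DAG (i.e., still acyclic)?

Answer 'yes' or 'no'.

Answer: yes

Derivation:
Given toposort: [0, 3, 1, 4, 5, 2, 6, 7]
Position of 7: index 7; position of 2: index 5
New edge 7->2: backward (u after v in old order)
Backward edge: old toposort is now invalid. Check if this creates a cycle.
Does 2 already reach 7? Reachable from 2: [2]. NO -> still a DAG (reorder needed).
Still a DAG? yes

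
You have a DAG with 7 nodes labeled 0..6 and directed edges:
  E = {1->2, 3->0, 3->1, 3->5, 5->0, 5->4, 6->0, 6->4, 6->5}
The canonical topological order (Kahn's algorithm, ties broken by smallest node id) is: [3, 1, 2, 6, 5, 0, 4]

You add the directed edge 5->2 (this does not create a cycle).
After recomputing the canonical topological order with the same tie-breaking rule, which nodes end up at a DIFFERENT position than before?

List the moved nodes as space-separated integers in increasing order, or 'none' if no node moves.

Old toposort: [3, 1, 2, 6, 5, 0, 4]
Added edge 5->2
Recompute Kahn (smallest-id tiebreak):
  initial in-degrees: [3, 1, 2, 0, 2, 2, 0]
  ready (indeg=0): [3, 6]
  pop 3: indeg[0]->2; indeg[1]->0; indeg[5]->1 | ready=[1, 6] | order so far=[3]
  pop 1: indeg[2]->1 | ready=[6] | order so far=[3, 1]
  pop 6: indeg[0]->1; indeg[4]->1; indeg[5]->0 | ready=[5] | order so far=[3, 1, 6]
  pop 5: indeg[0]->0; indeg[2]->0; indeg[4]->0 | ready=[0, 2, 4] | order so far=[3, 1, 6, 5]
  pop 0: no out-edges | ready=[2, 4] | order so far=[3, 1, 6, 5, 0]
  pop 2: no out-edges | ready=[4] | order so far=[3, 1, 6, 5, 0, 2]
  pop 4: no out-edges | ready=[] | order so far=[3, 1, 6, 5, 0, 2, 4]
New canonical toposort: [3, 1, 6, 5, 0, 2, 4]
Compare positions:
  Node 0: index 5 -> 4 (moved)
  Node 1: index 1 -> 1 (same)
  Node 2: index 2 -> 5 (moved)
  Node 3: index 0 -> 0 (same)
  Node 4: index 6 -> 6 (same)
  Node 5: index 4 -> 3 (moved)
  Node 6: index 3 -> 2 (moved)
Nodes that changed position: 0 2 5 6

Answer: 0 2 5 6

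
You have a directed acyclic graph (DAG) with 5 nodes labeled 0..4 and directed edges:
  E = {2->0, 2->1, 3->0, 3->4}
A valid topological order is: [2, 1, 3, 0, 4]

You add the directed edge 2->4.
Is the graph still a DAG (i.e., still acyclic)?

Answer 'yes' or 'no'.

Given toposort: [2, 1, 3, 0, 4]
Position of 2: index 0; position of 4: index 4
New edge 2->4: forward
Forward edge: respects the existing order. Still a DAG, same toposort still valid.
Still a DAG? yes

Answer: yes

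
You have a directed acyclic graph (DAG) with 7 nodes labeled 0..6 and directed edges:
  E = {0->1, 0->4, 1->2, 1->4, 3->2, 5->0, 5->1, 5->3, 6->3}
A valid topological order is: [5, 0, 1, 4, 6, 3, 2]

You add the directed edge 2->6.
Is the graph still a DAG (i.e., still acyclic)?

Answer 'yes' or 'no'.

Answer: no

Derivation:
Given toposort: [5, 0, 1, 4, 6, 3, 2]
Position of 2: index 6; position of 6: index 4
New edge 2->6: backward (u after v in old order)
Backward edge: old toposort is now invalid. Check if this creates a cycle.
Does 6 already reach 2? Reachable from 6: [2, 3, 6]. YES -> cycle!
Still a DAG? no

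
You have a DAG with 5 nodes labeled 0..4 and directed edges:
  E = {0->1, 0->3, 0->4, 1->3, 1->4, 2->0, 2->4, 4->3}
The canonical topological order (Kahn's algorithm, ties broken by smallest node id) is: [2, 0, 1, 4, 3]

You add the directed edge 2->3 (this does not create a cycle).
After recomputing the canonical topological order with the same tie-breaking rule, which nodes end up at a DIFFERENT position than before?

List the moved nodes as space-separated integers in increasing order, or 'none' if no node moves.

Answer: none

Derivation:
Old toposort: [2, 0, 1, 4, 3]
Added edge 2->3
Recompute Kahn (smallest-id tiebreak):
  initial in-degrees: [1, 1, 0, 4, 3]
  ready (indeg=0): [2]
  pop 2: indeg[0]->0; indeg[3]->3; indeg[4]->2 | ready=[0] | order so far=[2]
  pop 0: indeg[1]->0; indeg[3]->2; indeg[4]->1 | ready=[1] | order so far=[2, 0]
  pop 1: indeg[3]->1; indeg[4]->0 | ready=[4] | order so far=[2, 0, 1]
  pop 4: indeg[3]->0 | ready=[3] | order so far=[2, 0, 1, 4]
  pop 3: no out-edges | ready=[] | order so far=[2, 0, 1, 4, 3]
New canonical toposort: [2, 0, 1, 4, 3]
Compare positions:
  Node 0: index 1 -> 1 (same)
  Node 1: index 2 -> 2 (same)
  Node 2: index 0 -> 0 (same)
  Node 3: index 4 -> 4 (same)
  Node 4: index 3 -> 3 (same)
Nodes that changed position: none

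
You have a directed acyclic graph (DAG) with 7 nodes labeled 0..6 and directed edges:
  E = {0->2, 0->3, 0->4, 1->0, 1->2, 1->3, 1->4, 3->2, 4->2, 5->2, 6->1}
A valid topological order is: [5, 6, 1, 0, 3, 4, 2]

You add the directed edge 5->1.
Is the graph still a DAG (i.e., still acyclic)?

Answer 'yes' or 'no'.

Answer: yes

Derivation:
Given toposort: [5, 6, 1, 0, 3, 4, 2]
Position of 5: index 0; position of 1: index 2
New edge 5->1: forward
Forward edge: respects the existing order. Still a DAG, same toposort still valid.
Still a DAG? yes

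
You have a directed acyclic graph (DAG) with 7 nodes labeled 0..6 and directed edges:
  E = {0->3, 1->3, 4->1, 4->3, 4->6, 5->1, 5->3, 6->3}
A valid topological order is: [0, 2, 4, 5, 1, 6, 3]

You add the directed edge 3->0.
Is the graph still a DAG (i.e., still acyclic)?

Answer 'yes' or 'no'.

Answer: no

Derivation:
Given toposort: [0, 2, 4, 5, 1, 6, 3]
Position of 3: index 6; position of 0: index 0
New edge 3->0: backward (u after v in old order)
Backward edge: old toposort is now invalid. Check if this creates a cycle.
Does 0 already reach 3? Reachable from 0: [0, 3]. YES -> cycle!
Still a DAG? no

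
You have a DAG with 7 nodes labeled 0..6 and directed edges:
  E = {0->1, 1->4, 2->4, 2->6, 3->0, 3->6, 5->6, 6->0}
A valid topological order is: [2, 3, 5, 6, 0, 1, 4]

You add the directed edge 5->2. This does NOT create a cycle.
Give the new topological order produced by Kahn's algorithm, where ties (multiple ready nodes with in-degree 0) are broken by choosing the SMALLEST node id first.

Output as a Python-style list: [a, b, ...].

Old toposort: [2, 3, 5, 6, 0, 1, 4]
Added edge: 5->2
Position of 5 (2) > position of 2 (0). Must reorder: 5 must now come before 2.
Run Kahn's algorithm (break ties by smallest node id):
  initial in-degrees: [2, 1, 1, 0, 2, 0, 3]
  ready (indeg=0): [3, 5]
  pop 3: indeg[0]->1; indeg[6]->2 | ready=[5] | order so far=[3]
  pop 5: indeg[2]->0; indeg[6]->1 | ready=[2] | order so far=[3, 5]
  pop 2: indeg[4]->1; indeg[6]->0 | ready=[6] | order so far=[3, 5, 2]
  pop 6: indeg[0]->0 | ready=[0] | order so far=[3, 5, 2, 6]
  pop 0: indeg[1]->0 | ready=[1] | order so far=[3, 5, 2, 6, 0]
  pop 1: indeg[4]->0 | ready=[4] | order so far=[3, 5, 2, 6, 0, 1]
  pop 4: no out-edges | ready=[] | order so far=[3, 5, 2, 6, 0, 1, 4]
  Result: [3, 5, 2, 6, 0, 1, 4]

Answer: [3, 5, 2, 6, 0, 1, 4]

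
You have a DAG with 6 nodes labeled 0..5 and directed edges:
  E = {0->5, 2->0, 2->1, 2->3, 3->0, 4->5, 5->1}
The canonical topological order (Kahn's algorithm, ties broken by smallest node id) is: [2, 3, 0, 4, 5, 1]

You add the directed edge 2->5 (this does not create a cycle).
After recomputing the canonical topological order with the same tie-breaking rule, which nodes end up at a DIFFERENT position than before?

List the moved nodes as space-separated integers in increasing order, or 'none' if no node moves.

Old toposort: [2, 3, 0, 4, 5, 1]
Added edge 2->5
Recompute Kahn (smallest-id tiebreak):
  initial in-degrees: [2, 2, 0, 1, 0, 3]
  ready (indeg=0): [2, 4]
  pop 2: indeg[0]->1; indeg[1]->1; indeg[3]->0; indeg[5]->2 | ready=[3, 4] | order so far=[2]
  pop 3: indeg[0]->0 | ready=[0, 4] | order so far=[2, 3]
  pop 0: indeg[5]->1 | ready=[4] | order so far=[2, 3, 0]
  pop 4: indeg[5]->0 | ready=[5] | order so far=[2, 3, 0, 4]
  pop 5: indeg[1]->0 | ready=[1] | order so far=[2, 3, 0, 4, 5]
  pop 1: no out-edges | ready=[] | order so far=[2, 3, 0, 4, 5, 1]
New canonical toposort: [2, 3, 0, 4, 5, 1]
Compare positions:
  Node 0: index 2 -> 2 (same)
  Node 1: index 5 -> 5 (same)
  Node 2: index 0 -> 0 (same)
  Node 3: index 1 -> 1 (same)
  Node 4: index 3 -> 3 (same)
  Node 5: index 4 -> 4 (same)
Nodes that changed position: none

Answer: none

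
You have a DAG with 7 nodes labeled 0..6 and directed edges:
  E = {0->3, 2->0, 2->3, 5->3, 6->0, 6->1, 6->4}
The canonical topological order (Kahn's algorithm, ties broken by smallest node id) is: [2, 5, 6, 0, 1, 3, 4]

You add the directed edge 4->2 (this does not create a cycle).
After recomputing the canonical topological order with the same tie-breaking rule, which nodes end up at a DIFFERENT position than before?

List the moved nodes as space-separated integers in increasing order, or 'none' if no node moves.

Old toposort: [2, 5, 6, 0, 1, 3, 4]
Added edge 4->2
Recompute Kahn (smallest-id tiebreak):
  initial in-degrees: [2, 1, 1, 3, 1, 0, 0]
  ready (indeg=0): [5, 6]
  pop 5: indeg[3]->2 | ready=[6] | order so far=[5]
  pop 6: indeg[0]->1; indeg[1]->0; indeg[4]->0 | ready=[1, 4] | order so far=[5, 6]
  pop 1: no out-edges | ready=[4] | order so far=[5, 6, 1]
  pop 4: indeg[2]->0 | ready=[2] | order so far=[5, 6, 1, 4]
  pop 2: indeg[0]->0; indeg[3]->1 | ready=[0] | order so far=[5, 6, 1, 4, 2]
  pop 0: indeg[3]->0 | ready=[3] | order so far=[5, 6, 1, 4, 2, 0]
  pop 3: no out-edges | ready=[] | order so far=[5, 6, 1, 4, 2, 0, 3]
New canonical toposort: [5, 6, 1, 4, 2, 0, 3]
Compare positions:
  Node 0: index 3 -> 5 (moved)
  Node 1: index 4 -> 2 (moved)
  Node 2: index 0 -> 4 (moved)
  Node 3: index 5 -> 6 (moved)
  Node 4: index 6 -> 3 (moved)
  Node 5: index 1 -> 0 (moved)
  Node 6: index 2 -> 1 (moved)
Nodes that changed position: 0 1 2 3 4 5 6

Answer: 0 1 2 3 4 5 6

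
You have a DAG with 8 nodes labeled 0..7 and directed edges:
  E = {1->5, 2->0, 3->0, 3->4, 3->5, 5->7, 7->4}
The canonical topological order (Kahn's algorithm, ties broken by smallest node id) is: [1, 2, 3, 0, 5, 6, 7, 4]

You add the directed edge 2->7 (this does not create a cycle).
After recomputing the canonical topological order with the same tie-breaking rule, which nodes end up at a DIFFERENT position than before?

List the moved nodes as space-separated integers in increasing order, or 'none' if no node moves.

Answer: none

Derivation:
Old toposort: [1, 2, 3, 0, 5, 6, 7, 4]
Added edge 2->7
Recompute Kahn (smallest-id tiebreak):
  initial in-degrees: [2, 0, 0, 0, 2, 2, 0, 2]
  ready (indeg=0): [1, 2, 3, 6]
  pop 1: indeg[5]->1 | ready=[2, 3, 6] | order so far=[1]
  pop 2: indeg[0]->1; indeg[7]->1 | ready=[3, 6] | order so far=[1, 2]
  pop 3: indeg[0]->0; indeg[4]->1; indeg[5]->0 | ready=[0, 5, 6] | order so far=[1, 2, 3]
  pop 0: no out-edges | ready=[5, 6] | order so far=[1, 2, 3, 0]
  pop 5: indeg[7]->0 | ready=[6, 7] | order so far=[1, 2, 3, 0, 5]
  pop 6: no out-edges | ready=[7] | order so far=[1, 2, 3, 0, 5, 6]
  pop 7: indeg[4]->0 | ready=[4] | order so far=[1, 2, 3, 0, 5, 6, 7]
  pop 4: no out-edges | ready=[] | order so far=[1, 2, 3, 0, 5, 6, 7, 4]
New canonical toposort: [1, 2, 3, 0, 5, 6, 7, 4]
Compare positions:
  Node 0: index 3 -> 3 (same)
  Node 1: index 0 -> 0 (same)
  Node 2: index 1 -> 1 (same)
  Node 3: index 2 -> 2 (same)
  Node 4: index 7 -> 7 (same)
  Node 5: index 4 -> 4 (same)
  Node 6: index 5 -> 5 (same)
  Node 7: index 6 -> 6 (same)
Nodes that changed position: none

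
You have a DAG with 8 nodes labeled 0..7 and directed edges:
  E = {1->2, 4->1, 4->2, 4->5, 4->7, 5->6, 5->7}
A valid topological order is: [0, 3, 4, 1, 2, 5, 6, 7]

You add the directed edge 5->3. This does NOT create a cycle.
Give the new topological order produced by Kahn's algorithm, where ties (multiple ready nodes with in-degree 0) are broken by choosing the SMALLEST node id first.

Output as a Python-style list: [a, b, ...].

Answer: [0, 4, 1, 2, 5, 3, 6, 7]

Derivation:
Old toposort: [0, 3, 4, 1, 2, 5, 6, 7]
Added edge: 5->3
Position of 5 (5) > position of 3 (1). Must reorder: 5 must now come before 3.
Run Kahn's algorithm (break ties by smallest node id):
  initial in-degrees: [0, 1, 2, 1, 0, 1, 1, 2]
  ready (indeg=0): [0, 4]
  pop 0: no out-edges | ready=[4] | order so far=[0]
  pop 4: indeg[1]->0; indeg[2]->1; indeg[5]->0; indeg[7]->1 | ready=[1, 5] | order so far=[0, 4]
  pop 1: indeg[2]->0 | ready=[2, 5] | order so far=[0, 4, 1]
  pop 2: no out-edges | ready=[5] | order so far=[0, 4, 1, 2]
  pop 5: indeg[3]->0; indeg[6]->0; indeg[7]->0 | ready=[3, 6, 7] | order so far=[0, 4, 1, 2, 5]
  pop 3: no out-edges | ready=[6, 7] | order so far=[0, 4, 1, 2, 5, 3]
  pop 6: no out-edges | ready=[7] | order so far=[0, 4, 1, 2, 5, 3, 6]
  pop 7: no out-edges | ready=[] | order so far=[0, 4, 1, 2, 5, 3, 6, 7]
  Result: [0, 4, 1, 2, 5, 3, 6, 7]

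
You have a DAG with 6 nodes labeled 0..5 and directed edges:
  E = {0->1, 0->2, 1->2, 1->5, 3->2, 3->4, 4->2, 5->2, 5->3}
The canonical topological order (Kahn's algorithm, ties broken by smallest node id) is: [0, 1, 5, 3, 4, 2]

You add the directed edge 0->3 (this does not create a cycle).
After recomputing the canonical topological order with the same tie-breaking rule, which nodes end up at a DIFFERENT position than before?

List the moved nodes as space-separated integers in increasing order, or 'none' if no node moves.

Old toposort: [0, 1, 5, 3, 4, 2]
Added edge 0->3
Recompute Kahn (smallest-id tiebreak):
  initial in-degrees: [0, 1, 5, 2, 1, 1]
  ready (indeg=0): [0]
  pop 0: indeg[1]->0; indeg[2]->4; indeg[3]->1 | ready=[1] | order so far=[0]
  pop 1: indeg[2]->3; indeg[5]->0 | ready=[5] | order so far=[0, 1]
  pop 5: indeg[2]->2; indeg[3]->0 | ready=[3] | order so far=[0, 1, 5]
  pop 3: indeg[2]->1; indeg[4]->0 | ready=[4] | order so far=[0, 1, 5, 3]
  pop 4: indeg[2]->0 | ready=[2] | order so far=[0, 1, 5, 3, 4]
  pop 2: no out-edges | ready=[] | order so far=[0, 1, 5, 3, 4, 2]
New canonical toposort: [0, 1, 5, 3, 4, 2]
Compare positions:
  Node 0: index 0 -> 0 (same)
  Node 1: index 1 -> 1 (same)
  Node 2: index 5 -> 5 (same)
  Node 3: index 3 -> 3 (same)
  Node 4: index 4 -> 4 (same)
  Node 5: index 2 -> 2 (same)
Nodes that changed position: none

Answer: none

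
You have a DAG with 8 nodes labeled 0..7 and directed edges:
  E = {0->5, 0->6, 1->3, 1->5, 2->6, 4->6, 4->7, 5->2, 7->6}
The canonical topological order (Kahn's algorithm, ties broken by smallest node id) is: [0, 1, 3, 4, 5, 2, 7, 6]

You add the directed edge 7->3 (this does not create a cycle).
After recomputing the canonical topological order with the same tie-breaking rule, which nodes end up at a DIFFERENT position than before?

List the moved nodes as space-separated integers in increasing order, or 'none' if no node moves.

Old toposort: [0, 1, 3, 4, 5, 2, 7, 6]
Added edge 7->3
Recompute Kahn (smallest-id tiebreak):
  initial in-degrees: [0, 0, 1, 2, 0, 2, 4, 1]
  ready (indeg=0): [0, 1, 4]
  pop 0: indeg[5]->1; indeg[6]->3 | ready=[1, 4] | order so far=[0]
  pop 1: indeg[3]->1; indeg[5]->0 | ready=[4, 5] | order so far=[0, 1]
  pop 4: indeg[6]->2; indeg[7]->0 | ready=[5, 7] | order so far=[0, 1, 4]
  pop 5: indeg[2]->0 | ready=[2, 7] | order so far=[0, 1, 4, 5]
  pop 2: indeg[6]->1 | ready=[7] | order so far=[0, 1, 4, 5, 2]
  pop 7: indeg[3]->0; indeg[6]->0 | ready=[3, 6] | order so far=[0, 1, 4, 5, 2, 7]
  pop 3: no out-edges | ready=[6] | order so far=[0, 1, 4, 5, 2, 7, 3]
  pop 6: no out-edges | ready=[] | order so far=[0, 1, 4, 5, 2, 7, 3, 6]
New canonical toposort: [0, 1, 4, 5, 2, 7, 3, 6]
Compare positions:
  Node 0: index 0 -> 0 (same)
  Node 1: index 1 -> 1 (same)
  Node 2: index 5 -> 4 (moved)
  Node 3: index 2 -> 6 (moved)
  Node 4: index 3 -> 2 (moved)
  Node 5: index 4 -> 3 (moved)
  Node 6: index 7 -> 7 (same)
  Node 7: index 6 -> 5 (moved)
Nodes that changed position: 2 3 4 5 7

Answer: 2 3 4 5 7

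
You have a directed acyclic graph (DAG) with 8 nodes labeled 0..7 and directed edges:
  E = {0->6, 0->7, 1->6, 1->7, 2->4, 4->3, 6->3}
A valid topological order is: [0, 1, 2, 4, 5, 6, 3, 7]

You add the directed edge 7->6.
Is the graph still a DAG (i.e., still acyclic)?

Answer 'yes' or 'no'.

Answer: yes

Derivation:
Given toposort: [0, 1, 2, 4, 5, 6, 3, 7]
Position of 7: index 7; position of 6: index 5
New edge 7->6: backward (u after v in old order)
Backward edge: old toposort is now invalid. Check if this creates a cycle.
Does 6 already reach 7? Reachable from 6: [3, 6]. NO -> still a DAG (reorder needed).
Still a DAG? yes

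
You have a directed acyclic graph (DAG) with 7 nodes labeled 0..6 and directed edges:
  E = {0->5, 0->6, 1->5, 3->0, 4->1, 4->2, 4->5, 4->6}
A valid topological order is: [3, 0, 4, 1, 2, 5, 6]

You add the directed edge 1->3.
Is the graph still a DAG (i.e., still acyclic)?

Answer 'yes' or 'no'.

Given toposort: [3, 0, 4, 1, 2, 5, 6]
Position of 1: index 3; position of 3: index 0
New edge 1->3: backward (u after v in old order)
Backward edge: old toposort is now invalid. Check if this creates a cycle.
Does 3 already reach 1? Reachable from 3: [0, 3, 5, 6]. NO -> still a DAG (reorder needed).
Still a DAG? yes

Answer: yes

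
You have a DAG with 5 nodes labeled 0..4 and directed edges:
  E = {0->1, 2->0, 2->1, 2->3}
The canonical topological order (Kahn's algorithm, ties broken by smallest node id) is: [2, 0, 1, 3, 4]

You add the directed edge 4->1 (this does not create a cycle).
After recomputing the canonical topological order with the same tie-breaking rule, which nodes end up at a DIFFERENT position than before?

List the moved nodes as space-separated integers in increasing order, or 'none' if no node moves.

Answer: 1 3 4

Derivation:
Old toposort: [2, 0, 1, 3, 4]
Added edge 4->1
Recompute Kahn (smallest-id tiebreak):
  initial in-degrees: [1, 3, 0, 1, 0]
  ready (indeg=0): [2, 4]
  pop 2: indeg[0]->0; indeg[1]->2; indeg[3]->0 | ready=[0, 3, 4] | order so far=[2]
  pop 0: indeg[1]->1 | ready=[3, 4] | order so far=[2, 0]
  pop 3: no out-edges | ready=[4] | order so far=[2, 0, 3]
  pop 4: indeg[1]->0 | ready=[1] | order so far=[2, 0, 3, 4]
  pop 1: no out-edges | ready=[] | order so far=[2, 0, 3, 4, 1]
New canonical toposort: [2, 0, 3, 4, 1]
Compare positions:
  Node 0: index 1 -> 1 (same)
  Node 1: index 2 -> 4 (moved)
  Node 2: index 0 -> 0 (same)
  Node 3: index 3 -> 2 (moved)
  Node 4: index 4 -> 3 (moved)
Nodes that changed position: 1 3 4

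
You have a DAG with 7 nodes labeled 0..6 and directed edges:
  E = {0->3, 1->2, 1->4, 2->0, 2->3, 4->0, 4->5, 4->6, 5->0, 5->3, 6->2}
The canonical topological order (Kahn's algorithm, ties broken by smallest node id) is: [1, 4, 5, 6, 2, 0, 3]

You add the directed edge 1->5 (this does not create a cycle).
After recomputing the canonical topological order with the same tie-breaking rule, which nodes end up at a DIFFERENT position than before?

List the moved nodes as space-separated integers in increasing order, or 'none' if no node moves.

Answer: none

Derivation:
Old toposort: [1, 4, 5, 6, 2, 0, 3]
Added edge 1->5
Recompute Kahn (smallest-id tiebreak):
  initial in-degrees: [3, 0, 2, 3, 1, 2, 1]
  ready (indeg=0): [1]
  pop 1: indeg[2]->1; indeg[4]->0; indeg[5]->1 | ready=[4] | order so far=[1]
  pop 4: indeg[0]->2; indeg[5]->0; indeg[6]->0 | ready=[5, 6] | order so far=[1, 4]
  pop 5: indeg[0]->1; indeg[3]->2 | ready=[6] | order so far=[1, 4, 5]
  pop 6: indeg[2]->0 | ready=[2] | order so far=[1, 4, 5, 6]
  pop 2: indeg[0]->0; indeg[3]->1 | ready=[0] | order so far=[1, 4, 5, 6, 2]
  pop 0: indeg[3]->0 | ready=[3] | order so far=[1, 4, 5, 6, 2, 0]
  pop 3: no out-edges | ready=[] | order so far=[1, 4, 5, 6, 2, 0, 3]
New canonical toposort: [1, 4, 5, 6, 2, 0, 3]
Compare positions:
  Node 0: index 5 -> 5 (same)
  Node 1: index 0 -> 0 (same)
  Node 2: index 4 -> 4 (same)
  Node 3: index 6 -> 6 (same)
  Node 4: index 1 -> 1 (same)
  Node 5: index 2 -> 2 (same)
  Node 6: index 3 -> 3 (same)
Nodes that changed position: none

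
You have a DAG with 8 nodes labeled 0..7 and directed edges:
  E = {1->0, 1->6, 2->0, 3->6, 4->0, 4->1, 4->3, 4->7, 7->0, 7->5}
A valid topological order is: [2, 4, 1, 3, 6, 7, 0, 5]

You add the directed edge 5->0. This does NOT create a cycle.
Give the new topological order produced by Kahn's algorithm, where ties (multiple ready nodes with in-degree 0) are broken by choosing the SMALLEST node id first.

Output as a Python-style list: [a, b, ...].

Old toposort: [2, 4, 1, 3, 6, 7, 0, 5]
Added edge: 5->0
Position of 5 (7) > position of 0 (6). Must reorder: 5 must now come before 0.
Run Kahn's algorithm (break ties by smallest node id):
  initial in-degrees: [5, 1, 0, 1, 0, 1, 2, 1]
  ready (indeg=0): [2, 4]
  pop 2: indeg[0]->4 | ready=[4] | order so far=[2]
  pop 4: indeg[0]->3; indeg[1]->0; indeg[3]->0; indeg[7]->0 | ready=[1, 3, 7] | order so far=[2, 4]
  pop 1: indeg[0]->2; indeg[6]->1 | ready=[3, 7] | order so far=[2, 4, 1]
  pop 3: indeg[6]->0 | ready=[6, 7] | order so far=[2, 4, 1, 3]
  pop 6: no out-edges | ready=[7] | order so far=[2, 4, 1, 3, 6]
  pop 7: indeg[0]->1; indeg[5]->0 | ready=[5] | order so far=[2, 4, 1, 3, 6, 7]
  pop 5: indeg[0]->0 | ready=[0] | order so far=[2, 4, 1, 3, 6, 7, 5]
  pop 0: no out-edges | ready=[] | order so far=[2, 4, 1, 3, 6, 7, 5, 0]
  Result: [2, 4, 1, 3, 6, 7, 5, 0]

Answer: [2, 4, 1, 3, 6, 7, 5, 0]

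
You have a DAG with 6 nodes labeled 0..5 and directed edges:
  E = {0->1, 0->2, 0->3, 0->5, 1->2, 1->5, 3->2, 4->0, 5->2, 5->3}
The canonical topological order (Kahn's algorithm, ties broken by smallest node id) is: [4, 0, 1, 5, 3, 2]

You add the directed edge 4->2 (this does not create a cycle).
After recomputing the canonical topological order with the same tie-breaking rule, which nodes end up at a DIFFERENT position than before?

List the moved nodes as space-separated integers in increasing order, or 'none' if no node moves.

Answer: none

Derivation:
Old toposort: [4, 0, 1, 5, 3, 2]
Added edge 4->2
Recompute Kahn (smallest-id tiebreak):
  initial in-degrees: [1, 1, 5, 2, 0, 2]
  ready (indeg=0): [4]
  pop 4: indeg[0]->0; indeg[2]->4 | ready=[0] | order so far=[4]
  pop 0: indeg[1]->0; indeg[2]->3; indeg[3]->1; indeg[5]->1 | ready=[1] | order so far=[4, 0]
  pop 1: indeg[2]->2; indeg[5]->0 | ready=[5] | order so far=[4, 0, 1]
  pop 5: indeg[2]->1; indeg[3]->0 | ready=[3] | order so far=[4, 0, 1, 5]
  pop 3: indeg[2]->0 | ready=[2] | order so far=[4, 0, 1, 5, 3]
  pop 2: no out-edges | ready=[] | order so far=[4, 0, 1, 5, 3, 2]
New canonical toposort: [4, 0, 1, 5, 3, 2]
Compare positions:
  Node 0: index 1 -> 1 (same)
  Node 1: index 2 -> 2 (same)
  Node 2: index 5 -> 5 (same)
  Node 3: index 4 -> 4 (same)
  Node 4: index 0 -> 0 (same)
  Node 5: index 3 -> 3 (same)
Nodes that changed position: none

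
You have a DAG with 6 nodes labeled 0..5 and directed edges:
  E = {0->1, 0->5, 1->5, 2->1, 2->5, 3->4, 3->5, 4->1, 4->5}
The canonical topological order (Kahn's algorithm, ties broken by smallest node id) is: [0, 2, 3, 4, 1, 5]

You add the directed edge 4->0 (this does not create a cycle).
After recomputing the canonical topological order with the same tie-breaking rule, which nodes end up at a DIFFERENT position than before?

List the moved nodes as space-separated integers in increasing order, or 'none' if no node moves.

Answer: 0 2 3 4

Derivation:
Old toposort: [0, 2, 3, 4, 1, 5]
Added edge 4->0
Recompute Kahn (smallest-id tiebreak):
  initial in-degrees: [1, 3, 0, 0, 1, 5]
  ready (indeg=0): [2, 3]
  pop 2: indeg[1]->2; indeg[5]->4 | ready=[3] | order so far=[2]
  pop 3: indeg[4]->0; indeg[5]->3 | ready=[4] | order so far=[2, 3]
  pop 4: indeg[0]->0; indeg[1]->1; indeg[5]->2 | ready=[0] | order so far=[2, 3, 4]
  pop 0: indeg[1]->0; indeg[5]->1 | ready=[1] | order so far=[2, 3, 4, 0]
  pop 1: indeg[5]->0 | ready=[5] | order so far=[2, 3, 4, 0, 1]
  pop 5: no out-edges | ready=[] | order so far=[2, 3, 4, 0, 1, 5]
New canonical toposort: [2, 3, 4, 0, 1, 5]
Compare positions:
  Node 0: index 0 -> 3 (moved)
  Node 1: index 4 -> 4 (same)
  Node 2: index 1 -> 0 (moved)
  Node 3: index 2 -> 1 (moved)
  Node 4: index 3 -> 2 (moved)
  Node 5: index 5 -> 5 (same)
Nodes that changed position: 0 2 3 4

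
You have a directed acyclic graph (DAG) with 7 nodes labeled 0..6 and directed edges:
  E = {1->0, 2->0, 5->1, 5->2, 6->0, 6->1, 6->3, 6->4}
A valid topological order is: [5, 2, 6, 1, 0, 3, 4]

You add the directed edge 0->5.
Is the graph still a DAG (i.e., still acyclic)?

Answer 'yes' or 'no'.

Answer: no

Derivation:
Given toposort: [5, 2, 6, 1, 0, 3, 4]
Position of 0: index 4; position of 5: index 0
New edge 0->5: backward (u after v in old order)
Backward edge: old toposort is now invalid. Check if this creates a cycle.
Does 5 already reach 0? Reachable from 5: [0, 1, 2, 5]. YES -> cycle!
Still a DAG? no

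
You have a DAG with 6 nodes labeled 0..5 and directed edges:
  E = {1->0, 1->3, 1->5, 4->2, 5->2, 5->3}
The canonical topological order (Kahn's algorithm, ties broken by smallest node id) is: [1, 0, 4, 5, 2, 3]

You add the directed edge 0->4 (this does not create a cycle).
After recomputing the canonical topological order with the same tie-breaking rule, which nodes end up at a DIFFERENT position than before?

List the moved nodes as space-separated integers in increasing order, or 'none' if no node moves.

Answer: none

Derivation:
Old toposort: [1, 0, 4, 5, 2, 3]
Added edge 0->4
Recompute Kahn (smallest-id tiebreak):
  initial in-degrees: [1, 0, 2, 2, 1, 1]
  ready (indeg=0): [1]
  pop 1: indeg[0]->0; indeg[3]->1; indeg[5]->0 | ready=[0, 5] | order so far=[1]
  pop 0: indeg[4]->0 | ready=[4, 5] | order so far=[1, 0]
  pop 4: indeg[2]->1 | ready=[5] | order so far=[1, 0, 4]
  pop 5: indeg[2]->0; indeg[3]->0 | ready=[2, 3] | order so far=[1, 0, 4, 5]
  pop 2: no out-edges | ready=[3] | order so far=[1, 0, 4, 5, 2]
  pop 3: no out-edges | ready=[] | order so far=[1, 0, 4, 5, 2, 3]
New canonical toposort: [1, 0, 4, 5, 2, 3]
Compare positions:
  Node 0: index 1 -> 1 (same)
  Node 1: index 0 -> 0 (same)
  Node 2: index 4 -> 4 (same)
  Node 3: index 5 -> 5 (same)
  Node 4: index 2 -> 2 (same)
  Node 5: index 3 -> 3 (same)
Nodes that changed position: none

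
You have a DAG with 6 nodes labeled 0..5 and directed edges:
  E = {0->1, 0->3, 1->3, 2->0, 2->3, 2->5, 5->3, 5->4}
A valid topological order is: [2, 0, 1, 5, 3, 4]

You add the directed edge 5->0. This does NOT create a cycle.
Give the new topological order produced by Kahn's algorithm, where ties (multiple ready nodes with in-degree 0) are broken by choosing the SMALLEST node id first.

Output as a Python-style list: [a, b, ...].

Answer: [2, 5, 0, 1, 3, 4]

Derivation:
Old toposort: [2, 0, 1, 5, 3, 4]
Added edge: 5->0
Position of 5 (3) > position of 0 (1). Must reorder: 5 must now come before 0.
Run Kahn's algorithm (break ties by smallest node id):
  initial in-degrees: [2, 1, 0, 4, 1, 1]
  ready (indeg=0): [2]
  pop 2: indeg[0]->1; indeg[3]->3; indeg[5]->0 | ready=[5] | order so far=[2]
  pop 5: indeg[0]->0; indeg[3]->2; indeg[4]->0 | ready=[0, 4] | order so far=[2, 5]
  pop 0: indeg[1]->0; indeg[3]->1 | ready=[1, 4] | order so far=[2, 5, 0]
  pop 1: indeg[3]->0 | ready=[3, 4] | order so far=[2, 5, 0, 1]
  pop 3: no out-edges | ready=[4] | order so far=[2, 5, 0, 1, 3]
  pop 4: no out-edges | ready=[] | order so far=[2, 5, 0, 1, 3, 4]
  Result: [2, 5, 0, 1, 3, 4]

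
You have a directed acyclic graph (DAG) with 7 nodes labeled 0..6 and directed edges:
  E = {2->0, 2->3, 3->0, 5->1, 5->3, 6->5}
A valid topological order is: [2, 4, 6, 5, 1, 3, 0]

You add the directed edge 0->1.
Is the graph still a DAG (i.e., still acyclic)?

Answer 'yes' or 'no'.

Given toposort: [2, 4, 6, 5, 1, 3, 0]
Position of 0: index 6; position of 1: index 4
New edge 0->1: backward (u after v in old order)
Backward edge: old toposort is now invalid. Check if this creates a cycle.
Does 1 already reach 0? Reachable from 1: [1]. NO -> still a DAG (reorder needed).
Still a DAG? yes

Answer: yes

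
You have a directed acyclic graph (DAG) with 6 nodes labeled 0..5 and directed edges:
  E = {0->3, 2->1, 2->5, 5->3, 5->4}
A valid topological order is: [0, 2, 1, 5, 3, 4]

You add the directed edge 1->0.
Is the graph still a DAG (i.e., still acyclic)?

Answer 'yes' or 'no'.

Answer: yes

Derivation:
Given toposort: [0, 2, 1, 5, 3, 4]
Position of 1: index 2; position of 0: index 0
New edge 1->0: backward (u after v in old order)
Backward edge: old toposort is now invalid. Check if this creates a cycle.
Does 0 already reach 1? Reachable from 0: [0, 3]. NO -> still a DAG (reorder needed).
Still a DAG? yes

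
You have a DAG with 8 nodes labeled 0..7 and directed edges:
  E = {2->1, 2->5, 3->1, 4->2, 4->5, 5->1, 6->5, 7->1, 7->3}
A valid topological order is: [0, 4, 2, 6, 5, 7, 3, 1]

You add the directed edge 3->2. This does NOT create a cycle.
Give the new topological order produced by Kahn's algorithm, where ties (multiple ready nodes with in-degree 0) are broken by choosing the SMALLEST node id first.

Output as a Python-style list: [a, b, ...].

Answer: [0, 4, 6, 7, 3, 2, 5, 1]

Derivation:
Old toposort: [0, 4, 2, 6, 5, 7, 3, 1]
Added edge: 3->2
Position of 3 (6) > position of 2 (2). Must reorder: 3 must now come before 2.
Run Kahn's algorithm (break ties by smallest node id):
  initial in-degrees: [0, 4, 2, 1, 0, 3, 0, 0]
  ready (indeg=0): [0, 4, 6, 7]
  pop 0: no out-edges | ready=[4, 6, 7] | order so far=[0]
  pop 4: indeg[2]->1; indeg[5]->2 | ready=[6, 7] | order so far=[0, 4]
  pop 6: indeg[5]->1 | ready=[7] | order so far=[0, 4, 6]
  pop 7: indeg[1]->3; indeg[3]->0 | ready=[3] | order so far=[0, 4, 6, 7]
  pop 3: indeg[1]->2; indeg[2]->0 | ready=[2] | order so far=[0, 4, 6, 7, 3]
  pop 2: indeg[1]->1; indeg[5]->0 | ready=[5] | order so far=[0, 4, 6, 7, 3, 2]
  pop 5: indeg[1]->0 | ready=[1] | order so far=[0, 4, 6, 7, 3, 2, 5]
  pop 1: no out-edges | ready=[] | order so far=[0, 4, 6, 7, 3, 2, 5, 1]
  Result: [0, 4, 6, 7, 3, 2, 5, 1]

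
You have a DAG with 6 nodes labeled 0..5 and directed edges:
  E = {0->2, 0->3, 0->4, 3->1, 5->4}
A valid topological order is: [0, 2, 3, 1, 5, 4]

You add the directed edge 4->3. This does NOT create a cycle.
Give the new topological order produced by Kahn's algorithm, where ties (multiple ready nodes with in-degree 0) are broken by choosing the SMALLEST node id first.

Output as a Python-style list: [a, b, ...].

Answer: [0, 2, 5, 4, 3, 1]

Derivation:
Old toposort: [0, 2, 3, 1, 5, 4]
Added edge: 4->3
Position of 4 (5) > position of 3 (2). Must reorder: 4 must now come before 3.
Run Kahn's algorithm (break ties by smallest node id):
  initial in-degrees: [0, 1, 1, 2, 2, 0]
  ready (indeg=0): [0, 5]
  pop 0: indeg[2]->0; indeg[3]->1; indeg[4]->1 | ready=[2, 5] | order so far=[0]
  pop 2: no out-edges | ready=[5] | order so far=[0, 2]
  pop 5: indeg[4]->0 | ready=[4] | order so far=[0, 2, 5]
  pop 4: indeg[3]->0 | ready=[3] | order so far=[0, 2, 5, 4]
  pop 3: indeg[1]->0 | ready=[1] | order so far=[0, 2, 5, 4, 3]
  pop 1: no out-edges | ready=[] | order so far=[0, 2, 5, 4, 3, 1]
  Result: [0, 2, 5, 4, 3, 1]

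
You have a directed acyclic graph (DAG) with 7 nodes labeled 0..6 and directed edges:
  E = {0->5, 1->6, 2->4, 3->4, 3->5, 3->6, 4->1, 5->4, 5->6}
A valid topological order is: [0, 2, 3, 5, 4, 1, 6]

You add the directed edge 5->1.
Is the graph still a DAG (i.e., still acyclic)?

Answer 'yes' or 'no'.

Given toposort: [0, 2, 3, 5, 4, 1, 6]
Position of 5: index 3; position of 1: index 5
New edge 5->1: forward
Forward edge: respects the existing order. Still a DAG, same toposort still valid.
Still a DAG? yes

Answer: yes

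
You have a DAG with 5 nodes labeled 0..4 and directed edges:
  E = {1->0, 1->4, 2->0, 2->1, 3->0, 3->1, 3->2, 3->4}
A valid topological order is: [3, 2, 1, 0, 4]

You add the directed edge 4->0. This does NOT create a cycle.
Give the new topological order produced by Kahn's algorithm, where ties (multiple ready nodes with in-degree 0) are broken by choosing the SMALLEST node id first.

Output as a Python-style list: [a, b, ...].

Old toposort: [3, 2, 1, 0, 4]
Added edge: 4->0
Position of 4 (4) > position of 0 (3). Must reorder: 4 must now come before 0.
Run Kahn's algorithm (break ties by smallest node id):
  initial in-degrees: [4, 2, 1, 0, 2]
  ready (indeg=0): [3]
  pop 3: indeg[0]->3; indeg[1]->1; indeg[2]->0; indeg[4]->1 | ready=[2] | order so far=[3]
  pop 2: indeg[0]->2; indeg[1]->0 | ready=[1] | order so far=[3, 2]
  pop 1: indeg[0]->1; indeg[4]->0 | ready=[4] | order so far=[3, 2, 1]
  pop 4: indeg[0]->0 | ready=[0] | order so far=[3, 2, 1, 4]
  pop 0: no out-edges | ready=[] | order so far=[3, 2, 1, 4, 0]
  Result: [3, 2, 1, 4, 0]

Answer: [3, 2, 1, 4, 0]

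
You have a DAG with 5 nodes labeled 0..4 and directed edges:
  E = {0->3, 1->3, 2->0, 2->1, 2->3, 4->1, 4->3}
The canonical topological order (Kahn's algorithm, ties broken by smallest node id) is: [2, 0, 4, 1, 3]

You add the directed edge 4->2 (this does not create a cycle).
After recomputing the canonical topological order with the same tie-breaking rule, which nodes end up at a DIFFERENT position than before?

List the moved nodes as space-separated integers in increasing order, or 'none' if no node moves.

Answer: 0 2 4

Derivation:
Old toposort: [2, 0, 4, 1, 3]
Added edge 4->2
Recompute Kahn (smallest-id tiebreak):
  initial in-degrees: [1, 2, 1, 4, 0]
  ready (indeg=0): [4]
  pop 4: indeg[1]->1; indeg[2]->0; indeg[3]->3 | ready=[2] | order so far=[4]
  pop 2: indeg[0]->0; indeg[1]->0; indeg[3]->2 | ready=[0, 1] | order so far=[4, 2]
  pop 0: indeg[3]->1 | ready=[1] | order so far=[4, 2, 0]
  pop 1: indeg[3]->0 | ready=[3] | order so far=[4, 2, 0, 1]
  pop 3: no out-edges | ready=[] | order so far=[4, 2, 0, 1, 3]
New canonical toposort: [4, 2, 0, 1, 3]
Compare positions:
  Node 0: index 1 -> 2 (moved)
  Node 1: index 3 -> 3 (same)
  Node 2: index 0 -> 1 (moved)
  Node 3: index 4 -> 4 (same)
  Node 4: index 2 -> 0 (moved)
Nodes that changed position: 0 2 4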